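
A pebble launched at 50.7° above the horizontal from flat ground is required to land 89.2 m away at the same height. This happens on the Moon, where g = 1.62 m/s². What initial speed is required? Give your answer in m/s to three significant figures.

12.1 m/s

On level ground R = v₀² sin 2θ / g ⇒ v₀ = √(gR / sin 2θ).
v₀ = √(1.62 × 89.2 / sin 101.4°) = √(144.5 / 0.9803) = √147.41 = 12.14 m/s.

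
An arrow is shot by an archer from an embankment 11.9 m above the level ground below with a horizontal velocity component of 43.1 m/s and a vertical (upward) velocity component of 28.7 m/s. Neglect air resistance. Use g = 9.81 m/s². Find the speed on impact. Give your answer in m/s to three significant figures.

54.0 m/s

Vertical motion (up positive, ground at y = 0): 4.905 t² − (28.70) t − 11.9 = 0, so t = (28.70 + √(28.70² + 2·9.81·11.9)) / 9.81 = (28.70 + 32.51) / 9.81 = 6.240 s.
Vertical velocity at impact: v_y = v_y0 − g t = 28.70 − 9.81 × 6.240 = −32.51 m/s.
Speed: |v| = √(vₓ² + v_y²) = √(43.10² + 32.51²) = 53.99 m/s.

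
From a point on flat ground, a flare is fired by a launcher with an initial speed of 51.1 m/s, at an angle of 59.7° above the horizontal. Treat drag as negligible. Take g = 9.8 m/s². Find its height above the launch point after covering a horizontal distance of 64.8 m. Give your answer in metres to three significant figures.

Resolve: vₓ = 51.10 cos 59.7° = 25.78 m/s and v_y0 = 51.10 sin 59.7° = 44.12 m/s.
x = vₓ t ⇒ t = 64.8/25.78 = 2.513 s.
Height: y = v_y0 t − ½ g t² = 44.12 × 2.513 − 4.900 × 2.513² = 110.9 − 30.96 = 79.94 m.

79.9 m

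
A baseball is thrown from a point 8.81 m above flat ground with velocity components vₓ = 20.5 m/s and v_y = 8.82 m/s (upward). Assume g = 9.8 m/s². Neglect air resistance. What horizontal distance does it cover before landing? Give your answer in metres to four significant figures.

51.56 m

The projectile lands when y = 8.81 + (8.820) t − ½·9.80·t² = 0. Positive root: t = (8.820 + √(8.820² + 2·9.80·8.81)) / 9.80 = (8.820 + 15.83) / 9.80 = 2.515 s.
Horizontal distance: R = vₓ t = 20.50 × 2.515 = 51.56 m.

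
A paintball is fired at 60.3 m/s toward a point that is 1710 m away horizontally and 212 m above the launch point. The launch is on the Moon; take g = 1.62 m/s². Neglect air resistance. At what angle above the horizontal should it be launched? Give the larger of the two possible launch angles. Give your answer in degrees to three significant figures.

Trajectory: y = x tanθ − g x² (1 + tan²θ)/(2v₀²). With x = 1710, y = 212, v₀ = 60.3, g = 1.62:
651.4 tan²θ − 1710 tanθ + (863.4) = 0.
tanθ = [1710 ± √(1710² − 4 × 651.4 × (863.4))] / (2 × 651.4) = (1710 ± 821.3) / 1303, giving tanθ = 0.6822 or 1.943.
θ = 34.30° or 62.77°; the larger is 62.77°.

62.8°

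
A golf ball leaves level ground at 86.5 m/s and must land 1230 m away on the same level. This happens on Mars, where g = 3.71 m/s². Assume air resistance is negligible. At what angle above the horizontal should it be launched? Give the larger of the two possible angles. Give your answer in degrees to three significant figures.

71.2°

From R = (v₀²/g) sin 2θ: sin 2θ = 3.71 × 1230 / 7482.2 = 0.6099.
2θ = 37.58° or 180° − 37.58° = 142.4°, so θ = 18.79° or 71.21°.
The larger angle is 71.21°.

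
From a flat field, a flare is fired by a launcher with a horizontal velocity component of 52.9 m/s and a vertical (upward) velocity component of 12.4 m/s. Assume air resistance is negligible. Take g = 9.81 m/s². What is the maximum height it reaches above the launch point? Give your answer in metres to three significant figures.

At the apex v_y = 0, so H = v_y0²/(2g) = 12.40²/19.62 = 7.837 m.

7.84 m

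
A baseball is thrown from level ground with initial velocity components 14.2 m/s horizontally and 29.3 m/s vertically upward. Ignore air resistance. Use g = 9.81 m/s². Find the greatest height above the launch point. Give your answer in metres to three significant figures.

43.8 m

At the apex v_y = 0, so H = v_y0²/(2g) = 29.30²/19.62 = 43.76 m.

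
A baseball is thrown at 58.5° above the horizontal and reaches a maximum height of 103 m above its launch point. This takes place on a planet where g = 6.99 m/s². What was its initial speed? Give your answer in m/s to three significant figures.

44.5 m/s

At the peak v_y = 0, so v_y0 = √(2gH) = √(2 × 6.99 × 103) = 37.95 m/s.
v_y0 = v₀ sin θ ⇒ v₀ = 37.95 / sin 58.5° = 44.50 m/s.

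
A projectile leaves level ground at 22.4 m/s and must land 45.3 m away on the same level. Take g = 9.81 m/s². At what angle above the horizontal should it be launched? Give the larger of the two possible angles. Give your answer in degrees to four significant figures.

58.83°

Level-ground range R = v₀² sin(2θ)/g ⇒ sin(2θ) = gR/v₀² = 9.81 × 45.3 / 22.4² = 0.8857.
2θ = 62.33° or 180° − 62.33° = 117.7°, so θ = 31.17° or 58.83°.
The larger angle is 58.83°.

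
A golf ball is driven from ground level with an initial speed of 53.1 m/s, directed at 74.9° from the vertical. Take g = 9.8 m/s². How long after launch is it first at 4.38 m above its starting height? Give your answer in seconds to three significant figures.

0.363 s

Resolve: vₓ = 53.10 sin 74.9° = 51.27 m/s and v_y0 = 53.10 cos 74.9° = 13.83 m/s.
Require v_y0 t − ½ g t² = 4.38, i.e. 4.900 t² − 13.83 t + 4.38 = 0.
t = [13.83 ± √(13.83² − 2·9.80·4.38)] / 9.80 = (13.83 ± 10.27) / 9.80, so t = 0.3634 s or t = 2.460 s.
The first (ascending) time is 0.3634 s.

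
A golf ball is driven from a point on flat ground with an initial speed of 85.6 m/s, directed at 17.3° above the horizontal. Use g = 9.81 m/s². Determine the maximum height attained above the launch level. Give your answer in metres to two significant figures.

vₓ = 85.60 cos 17.3° = 81.73 m/s; v_y0 = 85.60 sin 17.3° = 25.46 m/s.
Peak height H = v_y0² / (2g) = 647.97 / 19.62 = 33.03 m.

33 m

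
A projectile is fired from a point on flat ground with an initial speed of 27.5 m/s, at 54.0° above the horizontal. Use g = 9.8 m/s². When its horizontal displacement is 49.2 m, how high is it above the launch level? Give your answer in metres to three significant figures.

Horizontal component vₓ = 27.50 cos 54.0° = 16.16 m/s; vertical v_y0 = 27.50 sin 54.0° = 22.25 m/s.
At x = 49.2 m, t = x/vₓ = 49.2/16.16 = 3.044 s.
Height: y = v_y0 t − ½ g t² = 22.25 × 3.044 − 4.900 × 3.044² = 67.72 − 45.40 = 22.32 m.

22.3 m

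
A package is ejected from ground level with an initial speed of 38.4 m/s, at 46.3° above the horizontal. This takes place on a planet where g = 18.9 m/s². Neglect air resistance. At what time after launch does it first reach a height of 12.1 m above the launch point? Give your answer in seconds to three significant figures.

vₓ = 38.40 cos 46.3° = 26.53 m/s; v_y0 = 38.40 sin 46.3° = 27.76 m/s.
Require v_y0 t − ½ g t² = 12.1, i.e. 9.450 t² − 27.76 t + 12.1 = 0.
t = [27.76 ± √(27.76² − 2·18.9·12.1)] / 18.9 = (27.76 ± 17.70) / 18.9, so t = 0.5323 s or t = 2.405 s.
The first (ascending) time is 0.5323 s.

0.532 s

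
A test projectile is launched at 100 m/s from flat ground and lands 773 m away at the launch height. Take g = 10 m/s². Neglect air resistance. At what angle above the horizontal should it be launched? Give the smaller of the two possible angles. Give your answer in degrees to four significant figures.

Level-ground range R = v₀² sin(2θ)/g ⇒ sin(2θ) = gR/v₀² = 10.0 × 773 / 100² = 0.7730.
2θ = 50.62° or 180° − 50.62° = 129.4°, so θ = 25.31° or 64.69°.
The smaller angle is 25.31°.

25.31°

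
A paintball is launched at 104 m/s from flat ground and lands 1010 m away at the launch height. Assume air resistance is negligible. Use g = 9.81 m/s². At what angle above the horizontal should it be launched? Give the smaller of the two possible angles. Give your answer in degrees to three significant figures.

Level-ground range R = v₀² sin(2θ)/g ⇒ sin(2θ) = gR/v₀² = 9.81 × 1010 / 104² = 0.9161.
2θ = 66.36° or 180° − 66.36° = 113.6°, so θ = 33.18° or 56.82°.
The smaller angle is 33.18°.

33.2°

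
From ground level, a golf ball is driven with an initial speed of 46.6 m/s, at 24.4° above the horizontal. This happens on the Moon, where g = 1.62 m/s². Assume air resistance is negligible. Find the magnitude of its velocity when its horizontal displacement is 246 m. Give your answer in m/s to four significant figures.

43.57 m/s

vₓ = 46.60 cos 24.4° = 42.44 m/s; v_y0 = 46.60 sin 24.4° = 19.25 m/s.
At x = 246 m, t = x/vₓ = 246/42.44 = 5.797 s.
Vertical velocity there: v_y = v_y0 − g t = 19.25 − 1.62 × 5.797 = 9.860 m/s.
Speed: √(vₓ² + v_y²) = √(42.44² + 9.860²) = 43.57 m/s.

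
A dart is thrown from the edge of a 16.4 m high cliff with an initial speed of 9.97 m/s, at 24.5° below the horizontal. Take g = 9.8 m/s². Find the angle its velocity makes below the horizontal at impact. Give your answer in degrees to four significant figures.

Components: vₓ = 9.970 cos 24.5° = 9.072 m/s, v_y0 = −4.134 m/s (downward).
Vertical motion (up positive, ground at y = 0): 4.900 t² − (−4.134) t − 16.4 = 0, so t = (−4.134 + √(4.134² + 2·9.80·16.4)) / 9.80 = (−4.134 + 18.40) / 9.80 = 1.456 s.
At impact: v_y = v_y0 − g t = −18.40 m/s; vₓ = 9.072 m/s.
Angle below horizontal: arctan(|v_y|/vₓ) = arctan(18.40/9.072) = 63.75°.

63.75°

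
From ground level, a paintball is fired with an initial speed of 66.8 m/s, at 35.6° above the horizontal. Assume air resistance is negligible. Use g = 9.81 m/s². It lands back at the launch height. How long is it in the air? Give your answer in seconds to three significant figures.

Components: vₓ = 66.80 cos 35.6° = 54.32 m/s, v_y0 = 66.80 sin 35.6° = 38.89 m/s.
Time of flight on level ground: T = 2 v_y0 / g = 2 × 38.89 / 9.81 = 7.928 s.

7.93 s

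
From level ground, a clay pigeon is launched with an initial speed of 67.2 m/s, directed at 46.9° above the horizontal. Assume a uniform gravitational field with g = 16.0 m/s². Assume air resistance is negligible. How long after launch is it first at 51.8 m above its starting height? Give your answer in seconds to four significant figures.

1.355 s

Components: vₓ = 67.20 cos 46.9° = 45.92 m/s, v_y0 = 67.20 sin 46.9° = 49.07 m/s.
Set y = v_y0 t − ½ g t² = 51.8: 8.000 t² − 49.07 t + 51.8 = 0.
Quadratic formula: t = (49.07 ± √749.96) / 16.0 = (49.07 ± 27.39) / 16.0 → t = 1.355 s or 4.778 s.
The first (ascending) time is 1.355 s.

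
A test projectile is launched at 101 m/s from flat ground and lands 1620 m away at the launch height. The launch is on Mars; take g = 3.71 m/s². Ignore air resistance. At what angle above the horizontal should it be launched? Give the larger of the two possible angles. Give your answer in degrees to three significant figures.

72.0°

R = v₀² sin 2θ / g gives sin 2θ = gR/v₀² = 3.71·1620/101² = 0.5892.
2θ = 36.10° or 180° − 36.10° = 143.9°, so θ = 18.05° or 71.95°.
The larger angle is 71.95°.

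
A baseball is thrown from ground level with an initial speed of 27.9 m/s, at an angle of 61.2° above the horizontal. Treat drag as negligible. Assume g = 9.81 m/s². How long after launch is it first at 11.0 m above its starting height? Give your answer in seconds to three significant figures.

0.500 s

vₓ = 27.90 cos 61.2° = 13.44 m/s; v_y0 = 27.90 sin 61.2° = 24.45 m/s.
Require v_y0 t − ½ g t² = 11.0, i.e. 4.905 t² − 24.45 t + 11.0 = 0.
t = [24.45 ± √(24.45² − 2·9.81·11.0)] / 9.81 = (24.45 ± 19.54) / 9.81, so t = 0.5001 s or t = 4.484 s.
The first (ascending) time is 0.5001 s.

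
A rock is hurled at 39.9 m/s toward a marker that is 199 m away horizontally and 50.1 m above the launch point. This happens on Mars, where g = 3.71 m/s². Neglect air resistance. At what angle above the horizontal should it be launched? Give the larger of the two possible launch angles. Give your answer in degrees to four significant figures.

Trajectory: y = x tanθ − g x² (1 + tan²θ)/(2v₀²). With x = 199, y = 50.1, v₀ = 39.9, g = 3.71:
46.14 tan²θ − 199 tanθ + (96.24) = 0.
tanθ = [199 ± √(199² − 4 × 46.14 × (96.24))] / (2 × 46.14) = (199 ± 147.8) / 92.29, giving tanθ = 0.5551 or 3.758.
θ = 29.03° or 75.10°; the larger is 75.10°.

75.10°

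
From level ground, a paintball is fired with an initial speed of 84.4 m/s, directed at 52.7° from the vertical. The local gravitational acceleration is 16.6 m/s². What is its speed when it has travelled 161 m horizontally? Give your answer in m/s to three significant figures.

Resolve: vₓ = 84.40 sin 52.7° = 67.14 m/s and v_y0 = 84.40 cos 52.7° = 51.15 m/s.
Time to reach x = 161 m: t = x/vₓ = 161/67.14 = 2.398 s.
Vertical velocity there: v_y = v_y0 − g t = 51.15 − 16.6 × 2.398 = 11.34 m/s.
Speed: √(vₓ² + v_y²) = √(67.14² + 11.34²) = 68.09 m/s.

68.1 m/s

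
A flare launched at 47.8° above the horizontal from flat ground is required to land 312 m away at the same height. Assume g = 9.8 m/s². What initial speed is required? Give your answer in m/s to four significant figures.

On level ground R = v₀² sin 2θ / g ⇒ v₀ = √(gR / sin 2θ).
v₀ = √(9.80 × 312 / sin 95.60°) = √(3058 / 0.9952) = √3072.3 = 55.43 m/s.

55.43 m/s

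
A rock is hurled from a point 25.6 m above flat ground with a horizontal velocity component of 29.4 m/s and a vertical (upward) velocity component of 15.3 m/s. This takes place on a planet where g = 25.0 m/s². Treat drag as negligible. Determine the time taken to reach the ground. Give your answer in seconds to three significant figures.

With up positive and y = 0 at the ground: y(t) = 25.6 + (15.30) t − 12.50 t². Setting y = 0 and taking the positive root: t = [15.30 + √(15.30² + 2·25.0·25.6)] / 25.0 = (15.30 + 38.91) / 25.0 = 2.168 s.

2.17 s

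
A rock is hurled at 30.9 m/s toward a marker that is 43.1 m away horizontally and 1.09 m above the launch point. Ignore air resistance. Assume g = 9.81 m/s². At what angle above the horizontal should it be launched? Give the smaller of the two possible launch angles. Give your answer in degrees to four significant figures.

Trajectory: y = x tanθ − g x² (1 + tan²θ)/(2v₀²). With x = 43.1, y = 1.09, v₀ = 30.9, g = 9.81:
9.543 tan²θ − 43.1 tanθ + (10.63) = 0.
tanθ = [43.1 ± √(43.1² − 4 × 9.543 × (10.63))] / (2 × 9.543) = (43.1 ± 38.10) / 19.09, giving tanθ = 0.2619 or 4.255.
θ = 14.68° or 76.77°; the smaller is 14.68°.

14.68°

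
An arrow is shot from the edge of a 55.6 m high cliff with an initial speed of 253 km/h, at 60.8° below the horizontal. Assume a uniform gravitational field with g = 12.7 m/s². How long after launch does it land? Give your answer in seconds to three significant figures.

0.834 s

Convert: 253 km/h = 253/3.6 = 70.28 m/s.
Resolve: vₓ = 70.28 cos 60.8° = 34.29 m/s and v_y0 = −61.35 m/s (downward).
Vertical motion (up positive, ground at y = 0): 6.350 t² − (−61.35) t − 55.6 = 0, so t = (−61.35 + √(61.35² + 2·12.7·55.6)) / 12.7 = (−61.35 + 71.94) / 12.7 = 0.8343 s.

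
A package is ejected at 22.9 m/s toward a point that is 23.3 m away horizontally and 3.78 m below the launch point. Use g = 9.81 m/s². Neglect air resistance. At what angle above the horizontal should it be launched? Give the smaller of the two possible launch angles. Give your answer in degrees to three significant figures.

3.23°

Trajectory: y = x tanθ − g x² (1 + tan²θ)/(2v₀²). With x = 23.3, y = −3.78, v₀ = 22.9, g = 9.81:
5.078 tan²θ − 23.3 tanθ + (1.298) = 0.
tanθ = [23.3 ± √(23.3² − 4 × 5.078 × (1.298))] / (2 × 5.078) = (23.3 ± 22.73) / 10.16, giving tanθ = 0.05639 or 4.532.
θ = 3.228° or 77.56°; the smaller is 3.228°.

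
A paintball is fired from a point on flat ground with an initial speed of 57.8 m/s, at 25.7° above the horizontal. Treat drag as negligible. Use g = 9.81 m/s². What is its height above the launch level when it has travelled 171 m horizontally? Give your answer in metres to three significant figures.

29.4 m

Resolve: vₓ = 57.80 cos 25.7° = 52.08 m/s and v_y0 = 57.80 sin 25.7° = 25.07 m/s.
Time to reach x = 171 m: t = x/vₓ = 171/52.08 = 3.283 s.
Height: y = v_y0 t − ½ g t² = 25.07 × 3.283 − 4.905 × 3.283² = 82.30 − 52.88 = 29.42 m.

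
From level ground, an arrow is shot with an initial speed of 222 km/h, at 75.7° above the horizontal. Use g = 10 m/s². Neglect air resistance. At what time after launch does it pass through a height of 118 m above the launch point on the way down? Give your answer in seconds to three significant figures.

Convert: 222 km/h = 222/3.6 = 61.67 m/s.
Resolve: vₓ = 61.67 cos 75.7° = 15.23 m/s and v_y0 = 61.67 sin 75.7° = 59.76 m/s.
Set y = v_y0 t − ½ g t² = 118: 5.000 t² − 59.76 t + 118 = 0.
t = [59.76 ± √(59.76² − 2·10.0·118)] / 10.0 = (59.76 ± 34.80) / 10.0, so t = 2.496 s or t = 9.455 s.
The descending-branch root is 9.455 s.

9.46 s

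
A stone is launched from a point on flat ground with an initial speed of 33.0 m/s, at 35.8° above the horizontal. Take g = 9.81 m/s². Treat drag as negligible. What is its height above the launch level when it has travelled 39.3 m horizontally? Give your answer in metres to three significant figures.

17.8 m

Components: vₓ = 33.00 cos 35.8° = 26.77 m/s, v_y0 = 33.00 sin 35.8° = 19.30 m/s.
At x = 39.3 m, t = x/vₓ = 39.3/26.77 = 1.468 s.
Height: y = v_y0 t − ½ g t² = 19.30 × 1.468 − 4.905 × 1.468² = 28.34 − 10.58 = 17.77 m.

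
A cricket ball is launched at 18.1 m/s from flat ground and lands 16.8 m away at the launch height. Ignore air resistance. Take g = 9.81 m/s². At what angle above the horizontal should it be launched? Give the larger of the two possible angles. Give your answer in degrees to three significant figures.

From R = (v₀²/g) sin 2θ: sin 2θ = 9.81 × 16.8 / 327.61 = 0.5031.
2θ = 30.20° or 180° − 30.20° = 149.8°, so θ = 15.10° or 74.90°.
The larger angle is 74.90°.

74.9°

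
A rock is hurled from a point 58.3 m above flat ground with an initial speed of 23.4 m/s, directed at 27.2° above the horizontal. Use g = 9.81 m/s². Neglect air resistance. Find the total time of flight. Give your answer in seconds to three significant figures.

4.71 s

Resolve: vₓ = 23.40 cos 27.2° = 20.81 m/s and v_y0 = 23.40 sin 27.2° = 10.70 m/s.
The projectile lands when y = 58.3 + (10.70) t − ½·9.81·t² = 0. Positive root: t = (10.70 + √(10.70² + 2·9.81·58.3)) / 9.81 = (10.70 + 35.47) / 9.81 = 4.706 s.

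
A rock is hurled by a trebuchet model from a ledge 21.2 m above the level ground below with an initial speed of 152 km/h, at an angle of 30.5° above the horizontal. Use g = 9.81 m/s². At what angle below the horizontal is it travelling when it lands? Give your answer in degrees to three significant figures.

39.1°

Convert: 152 km/h = 152/3.6 = 42.22 m/s.
vₓ = 42.22 cos 30.5° = 36.38 m/s; v_y0 = 42.22 sin 30.5° = 21.43 m/s.
Vertical motion (up positive, ground at y = 0): 4.905 t² − (21.43) t − 21.2 = 0, so t = (21.43 + √(21.43² + 2·9.81·21.2)) / 9.81 = (21.43 + 29.58) / 9.81 = 5.200 s.
At impact: v_y = v_y0 − g t = −29.58 m/s; vₓ = 36.38 m/s.
Angle below horizontal: arctan(|v_y|/vₓ) = arctan(29.58/36.38) = 39.12°.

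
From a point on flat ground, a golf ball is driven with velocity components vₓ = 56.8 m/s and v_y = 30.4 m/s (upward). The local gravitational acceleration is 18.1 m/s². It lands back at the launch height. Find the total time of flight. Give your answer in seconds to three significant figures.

Time of flight on level ground: T = 2 v_y0 / g = 2 × 30.40 / 18.1 = 3.359 s.

3.36 s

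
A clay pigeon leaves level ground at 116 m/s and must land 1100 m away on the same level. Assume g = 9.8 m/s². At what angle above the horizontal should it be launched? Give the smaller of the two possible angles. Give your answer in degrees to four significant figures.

26.62°

R = v₀² sin 2θ / g gives sin 2θ = gR/v₀² = 9.80·1100/116² = 0.8011.
2θ = 53.24° or 180° − 53.24° = 126.8°, so θ = 26.62° or 63.38°.
The smaller angle is 26.62°.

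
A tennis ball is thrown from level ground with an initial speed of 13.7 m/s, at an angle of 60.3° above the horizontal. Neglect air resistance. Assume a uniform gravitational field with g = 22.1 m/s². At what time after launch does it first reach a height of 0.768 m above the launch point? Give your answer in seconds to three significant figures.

Resolve: vₓ = 13.70 cos 60.3° = 6.788 m/s and v_y0 = 13.70 sin 60.3° = 11.90 m/s.
Set y = v_y0 t − ½ g t² = 0.768: 11.05 t² − 11.90 t + 0.768 = 0.
Quadratic formula: t = (11.90 ± √107.67) / 22.1 = (11.90 ± 10.38) / 22.1 → t = 0.06895 s or 1.008 s.
The first (ascending) time is 0.06895 s.

0.0690 s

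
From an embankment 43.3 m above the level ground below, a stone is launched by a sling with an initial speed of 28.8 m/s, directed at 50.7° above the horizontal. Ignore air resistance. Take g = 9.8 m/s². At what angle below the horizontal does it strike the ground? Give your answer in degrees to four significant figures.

63.56°

vₓ = 28.80 cos 50.7° = 18.24 m/s; v_y0 = 28.80 sin 50.7° = 22.29 m/s.
Vertical motion (up positive, ground at y = 0): 4.900 t² − (22.29) t − 43.3 = 0, so t = (22.29 + √(22.29² + 2·9.80·43.3)) / 9.80 = (22.29 + 36.68) / 9.80 = 6.017 s.
At impact: v_y = v_y0 − g t = −36.68 m/s; vₓ = 18.24 m/s.
Angle below horizontal: arctan(|v_y|/vₓ) = arctan(36.68/18.24) = 63.56°.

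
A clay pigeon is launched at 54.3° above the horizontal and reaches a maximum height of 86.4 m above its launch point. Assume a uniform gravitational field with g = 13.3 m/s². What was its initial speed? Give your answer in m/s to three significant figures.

At the peak v_y = 0, so v_y0 = √(2gH) = √(2 × 13.3 × 86.4) = 47.94 m/s.
v_y0 = v₀ sin θ ⇒ v₀ = 47.94 / sin 54.3° = 59.03 m/s.

59.0 m/s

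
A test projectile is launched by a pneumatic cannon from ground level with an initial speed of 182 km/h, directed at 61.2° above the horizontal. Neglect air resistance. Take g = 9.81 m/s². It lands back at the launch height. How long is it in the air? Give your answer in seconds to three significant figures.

9.03 s

Convert: 182 km/h = 182/3.6 = 50.56 m/s.
Components: vₓ = 50.56 cos 61.2° = 24.36 m/s, v_y0 = 50.56 sin 61.2° = 44.30 m/s.
Time of flight on level ground: T = 2 v_y0 / g = 2 × 44.30 / 9.81 = 9.032 s.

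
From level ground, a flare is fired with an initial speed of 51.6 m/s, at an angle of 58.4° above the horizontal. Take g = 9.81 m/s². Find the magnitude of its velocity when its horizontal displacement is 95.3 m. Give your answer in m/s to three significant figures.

28.6 m/s

vₓ = 51.60 cos 58.4° = 27.04 m/s; v_y0 = 51.60 sin 58.4° = 43.95 m/s.
At x = 95.3 m, t = x/vₓ = 95.3/27.04 = 3.525 s.
Vertical velocity there: v_y = v_y0 − g t = 43.95 − 9.81 × 3.525 = 9.372 m/s.
Speed: √(vₓ² + v_y²) = √(27.04² + 9.372²) = 28.62 m/s.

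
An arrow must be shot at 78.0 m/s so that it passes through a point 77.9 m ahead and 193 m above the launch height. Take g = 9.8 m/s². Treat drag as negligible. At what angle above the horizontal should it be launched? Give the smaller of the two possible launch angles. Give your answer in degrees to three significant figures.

72.5°

Trajectory: y = x tanθ − g x² (1 + tan²θ)/(2v₀²). With x = 77.9, y = 193, v₀ = 78.0, g = 9.80:
4.887 tan²θ − 77.9 tanθ + (197.9) = 0.
tanθ = [77.9 ± √(77.9² − 4 × 4.887 × (197.9))] / (2 × 4.887) = (77.9 ± 46.90) / 9.775, giving tanθ = 3.171 or 12.77.
θ = 72.50° or 85.52°; the smaller is 72.50°.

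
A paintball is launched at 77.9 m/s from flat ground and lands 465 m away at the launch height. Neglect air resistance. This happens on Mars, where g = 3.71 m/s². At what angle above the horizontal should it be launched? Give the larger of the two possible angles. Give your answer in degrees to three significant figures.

Level-ground range R = v₀² sin(2θ)/g ⇒ sin(2θ) = gR/v₀² = 3.71 × 465 / 77.9² = 0.2843.
2θ = 16.52° or 180° − 16.52° = 163.5°, so θ = 8.258° or 81.74°.
The larger angle is 81.74°.

81.7°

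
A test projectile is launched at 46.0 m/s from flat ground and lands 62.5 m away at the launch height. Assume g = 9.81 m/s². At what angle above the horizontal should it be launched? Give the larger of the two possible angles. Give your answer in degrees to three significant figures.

81.6°

R = v₀² sin 2θ / g gives sin 2θ = gR/v₀² = 9.81·62.5/46.0² = 0.2898.
2θ = 16.84° or 180° − 16.84° = 163.2°, so θ = 8.422° or 81.58°.
The larger angle is 81.58°.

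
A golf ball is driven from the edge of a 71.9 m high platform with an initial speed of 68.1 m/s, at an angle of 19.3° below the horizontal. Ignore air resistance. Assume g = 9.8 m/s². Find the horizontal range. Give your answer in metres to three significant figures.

Horizontal component vₓ = 68.10 cos 19.3° = 64.27 m/s; vertical v_y0 = −22.51 m/s (downward).
Vertical motion (up positive, ground at y = 0): 4.900 t² − (−22.51) t − 71.9 = 0, so t = (−22.51 + √(22.51² + 2·9.80·71.9)) / 9.80 = (−22.51 + 43.77) / 9.80 = 2.170 s.
Horizontal distance: R = vₓ t = 64.27 × 2.170 = 139.4 m.

139 m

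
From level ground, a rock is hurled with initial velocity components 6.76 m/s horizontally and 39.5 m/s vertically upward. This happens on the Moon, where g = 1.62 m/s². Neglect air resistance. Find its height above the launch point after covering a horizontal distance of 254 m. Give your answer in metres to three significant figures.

341 m

Time to reach x = 254 m: t = x/vₓ = 254/6.760 = 37.57 s.
Height: y = v_y0 t − ½ g t² = 39.50 × 37.57 − 0.8100 × 37.57² = 1484 − 1144 = 340.6 m.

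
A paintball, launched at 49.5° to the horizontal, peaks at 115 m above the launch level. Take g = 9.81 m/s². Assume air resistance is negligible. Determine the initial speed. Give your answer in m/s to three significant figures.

62.5 m/s

At the peak v_y = 0, so v_y0 = √(2gH) = √(2 × 9.81 × 115) = 47.50 m/s.
v_y0 = v₀ sin θ ⇒ v₀ = 47.50 / sin 49.5° = 62.47 m/s.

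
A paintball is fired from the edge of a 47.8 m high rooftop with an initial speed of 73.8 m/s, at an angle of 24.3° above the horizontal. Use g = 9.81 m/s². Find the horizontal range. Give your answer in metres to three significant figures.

Components: vₓ = 73.80 cos 24.3° = 67.26 m/s, v_y0 = 73.80 sin 24.3° = 30.37 m/s.
With up positive and y = 0 at the ground: y(t) = 47.8 + (30.37) t − 4.905 t². Setting y = 0 and taking the positive root: t = [30.37 + √(30.37² + 2·9.81·47.8)] / 9.81 = (30.37 + 43.13) / 9.81 = 7.492 s.
Horizontal distance: R = vₓ t = 67.26 × 7.492 = 503.9 m.

504 m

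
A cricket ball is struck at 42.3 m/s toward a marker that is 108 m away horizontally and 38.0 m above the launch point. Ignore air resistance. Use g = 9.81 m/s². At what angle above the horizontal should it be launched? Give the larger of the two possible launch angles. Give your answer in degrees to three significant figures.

68.2°

Trajectory: y = x tanθ − g x² (1 + tan²θ)/(2v₀²). With x = 108, y = 38.0, v₀ = 42.3, g = 9.81:
31.97 tan²θ − 108 tanθ + (69.97) = 0.
tanθ = [108 ± √(108² − 4 × 31.97 × (69.97))] / (2 × 31.97) = (108 ± 52.10) / 63.95, giving tanθ = 0.8741 or 2.504.
θ = 41.16° or 68.23°; the larger is 68.23°.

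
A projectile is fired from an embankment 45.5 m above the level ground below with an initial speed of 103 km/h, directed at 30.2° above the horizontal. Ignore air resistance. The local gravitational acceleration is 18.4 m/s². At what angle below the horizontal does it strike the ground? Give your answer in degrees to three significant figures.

Convert: 103 km/h = 103/3.6 = 28.61 m/s.
Horizontal component vₓ = 28.61 cos 30.2° = 24.73 m/s; vertical v_y0 = 28.61 sin 30.2° = 14.39 m/s.
Vertical motion (up positive, ground at y = 0): 9.200 t² − (14.39) t − 45.5 = 0, so t = (14.39 + √(14.39² + 2·18.4·45.5)) / 18.4 = (14.39 + 43.38) / 18.4 = 3.140 s.
At impact: v_y = v_y0 − g t = −43.38 m/s; vₓ = 24.73 m/s.
Angle below horizontal: arctan(|v_y|/vₓ) = arctan(43.38/24.73) = 60.31°.

60.3°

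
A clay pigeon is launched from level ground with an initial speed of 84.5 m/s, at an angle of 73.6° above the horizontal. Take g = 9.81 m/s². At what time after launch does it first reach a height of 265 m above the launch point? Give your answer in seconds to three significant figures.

vₓ = 84.50 cos 73.6° = 23.86 m/s; v_y0 = 84.50 sin 73.6° = 81.06 m/s.
Require v_y0 t − ½ g t² = 265, i.e. 4.905 t² − 81.06 t + 265 = 0.
Quadratic formula: t = (81.06 ± √1371.8) / 9.81 = (81.06 ± 37.04) / 9.81 → t = 4.488 s or 12.04 s.
The first (ascending) time is 4.488 s.

4.49 s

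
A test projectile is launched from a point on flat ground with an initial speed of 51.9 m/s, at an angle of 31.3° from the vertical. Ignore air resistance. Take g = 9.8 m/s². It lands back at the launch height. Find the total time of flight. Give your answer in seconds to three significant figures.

9.05 s

Resolve: vₓ = 51.90 sin 31.3° = 26.96 m/s and v_y0 = 51.90 cos 31.3° = 44.35 m/s.
It returns to y = 0 when t = 2 v_y0 / g = 2(44.35)/9.80 = 9.050 s.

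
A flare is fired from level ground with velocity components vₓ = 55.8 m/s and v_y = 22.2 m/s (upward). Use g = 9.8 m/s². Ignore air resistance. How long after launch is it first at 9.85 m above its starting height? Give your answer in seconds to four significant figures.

Height y(t) = 22.20 t − 4.900 t² = 9.85 gives 4.900 t² − 22.20 t + 9.85 = 0.
Quadratic formula: t = (22.20 ± √299.78) / 9.80 = (22.20 ± 17.31) / 9.80 → t = 0.4986 s or 4.032 s.
The first (ascending) time is 0.4986 s.

0.4986 s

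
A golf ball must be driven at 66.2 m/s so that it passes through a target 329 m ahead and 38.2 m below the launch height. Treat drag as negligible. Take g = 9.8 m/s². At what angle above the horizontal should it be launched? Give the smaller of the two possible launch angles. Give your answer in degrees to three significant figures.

Trajectory: y = x tanθ − g x² (1 + tan²θ)/(2v₀²). With x = 329, y = −38.2, v₀ = 66.2, g = 9.80:
121.0 tan²θ − 329 tanθ + (82.82) = 0.
tanθ = [329 ± √(329² − 4 × 121.0 × (82.82))] / (2 × 121.0) = (329 ± 261.0) / 242.0, giving tanθ = 0.2807 or 2.438.
θ = 15.68° or 67.70°; the smaller is 15.68°.

15.7°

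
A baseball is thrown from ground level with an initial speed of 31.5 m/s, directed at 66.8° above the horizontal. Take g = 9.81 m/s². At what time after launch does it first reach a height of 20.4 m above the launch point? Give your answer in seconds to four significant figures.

0.8179 s

vₓ = 31.50 cos 66.8° = 12.41 m/s; v_y0 = 31.50 sin 66.8° = 28.95 m/s.
Set y = v_y0 t − ½ g t² = 20.4: 4.905 t² − 28.95 t + 20.4 = 0.
Quadratic formula: t = (28.95 ± √438.01) / 9.81 = (28.95 ± 20.93) / 9.81 → t = 0.8179 s or 5.085 s.
The first (ascending) time is 0.8179 s.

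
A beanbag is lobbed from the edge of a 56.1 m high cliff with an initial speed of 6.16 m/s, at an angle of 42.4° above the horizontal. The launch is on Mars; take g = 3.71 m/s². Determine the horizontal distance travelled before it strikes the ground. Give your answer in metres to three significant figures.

30.6 m

Resolve: vₓ = 6.160 cos 42.4° = 4.549 m/s and v_y0 = 6.160 sin 42.4° = 4.154 m/s.
Vertical motion (up positive, ground at y = 0): 1.855 t² − (4.154) t − 56.1 = 0, so t = (4.154 + √(4.154² + 2·3.71·56.1)) / 3.71 = (4.154 + 20.82) / 3.71 = 6.732 s.
Horizontal distance: R = vₓ t = 4.549 × 6.732 = 30.62 m.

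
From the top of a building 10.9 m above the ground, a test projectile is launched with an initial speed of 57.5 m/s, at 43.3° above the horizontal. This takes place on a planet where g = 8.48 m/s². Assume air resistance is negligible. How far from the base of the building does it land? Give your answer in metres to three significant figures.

vₓ = 57.50 cos 43.3° = 41.85 m/s; v_y0 = 57.50 sin 43.3° = 39.43 m/s.
With up positive and y = 0 at the ground: y(t) = 10.9 + (39.43) t − 4.240 t². Setting y = 0 and taking the positive root: t = [39.43 + √(39.43² + 2·8.48·10.9)] / 8.48 = (39.43 + 41.71) / 8.48 = 9.569 s.
Horizontal distance: R = vₓ t = 41.85 × 9.569 = 400.4 m.

400 m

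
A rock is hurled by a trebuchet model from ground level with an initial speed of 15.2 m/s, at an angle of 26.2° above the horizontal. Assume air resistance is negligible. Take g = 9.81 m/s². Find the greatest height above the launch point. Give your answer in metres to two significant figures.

2.3 m

vₓ = 15.20 cos 26.2° = 13.64 m/s; v_y0 = 15.20 sin 26.2° = 6.711 m/s.
Maximum height: H = v_y0² / (2g) = 6.711² / (2 × 9.81) = 2.295 m.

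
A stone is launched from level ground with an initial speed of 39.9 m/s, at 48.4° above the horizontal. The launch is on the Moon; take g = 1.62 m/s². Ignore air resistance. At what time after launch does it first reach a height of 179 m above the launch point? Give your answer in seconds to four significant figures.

Components: vₓ = 39.90 cos 48.4° = 26.49 m/s, v_y0 = 39.90 sin 48.4° = 29.84 m/s.
Height y(t) = 29.84 t − 0.8100 t² = 179 gives 0.8100 t² − 29.84 t + 179 = 0.
Quadratic formula: t = (29.84 ± √310.30) / 1.62 = (29.84 ± 17.62) / 1.62 → t = 7.544 s or 29.29 s.
The first (ascending) time is 7.544 s.

7.544 s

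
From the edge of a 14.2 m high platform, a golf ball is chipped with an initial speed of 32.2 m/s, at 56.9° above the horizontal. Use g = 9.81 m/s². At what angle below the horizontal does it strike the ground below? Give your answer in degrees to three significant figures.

Resolve: vₓ = 32.20 cos 56.9° = 17.58 m/s and v_y0 = 32.20 sin 56.9° = 26.97 m/s.
The projectile lands when y = 14.2 + (26.97) t − ½·9.81·t² = 0. Positive root: t = (26.97 + √(26.97² + 2·9.81·14.2)) / 9.81 = (26.97 + 31.72) / 9.81 = 5.983 s.
At impact: v_y = v_y0 − g t = −31.72 m/s; vₓ = 17.58 m/s.
Angle below horizontal: arctan(|v_y|/vₓ) = arctan(31.72/17.58) = 61.00°.

61.0°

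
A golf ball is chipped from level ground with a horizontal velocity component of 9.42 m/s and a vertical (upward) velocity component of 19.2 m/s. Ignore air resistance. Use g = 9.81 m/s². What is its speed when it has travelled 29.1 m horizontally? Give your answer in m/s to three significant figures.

14.6 m/s

Time to reach x = 29.1 m: t = x/vₓ = 29.1/9.420 = 3.089 s.
Vertical velocity there: v_y = v_y0 − g t = 19.20 − 9.81 × 3.089 = −11.10 m/s.
Speed: √(vₓ² + v_y²) = √(9.420² + 11.10²) = 14.56 m/s.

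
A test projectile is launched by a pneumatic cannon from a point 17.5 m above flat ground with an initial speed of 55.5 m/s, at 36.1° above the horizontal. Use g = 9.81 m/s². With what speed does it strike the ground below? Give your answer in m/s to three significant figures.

58.5 m/s

Horizontal component vₓ = 55.50 cos 36.1° = 44.84 m/s; vertical v_y0 = 55.50 sin 36.1° = 32.70 m/s.
Vertical motion (up positive, ground at y = 0): 4.905 t² − (32.70) t − 17.5 = 0, so t = (32.70 + √(32.70² + 2·9.81·17.5)) / 9.81 = (32.70 + 37.59) / 9.81 = 7.165 s.
Vertical velocity at impact: v_y = v_y0 − g t = 32.70 − 9.81 × 7.165 = −37.59 m/s.
Speed: |v| = √(vₓ² + v_y²) = √(44.84² + 37.59²) = 58.51 m/s.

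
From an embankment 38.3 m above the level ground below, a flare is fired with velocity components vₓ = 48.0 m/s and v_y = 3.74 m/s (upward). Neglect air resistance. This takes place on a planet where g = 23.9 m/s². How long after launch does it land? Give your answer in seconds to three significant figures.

1.95 s

With up positive and y = 0 at the ground: y(t) = 38.3 + (3.740) t − 11.95 t². Setting y = 0 and taking the positive root: t = [3.740 + √(3.740² + 2·23.9·38.3)] / 23.9 = (3.740 + 42.95) / 23.9 = 1.954 s.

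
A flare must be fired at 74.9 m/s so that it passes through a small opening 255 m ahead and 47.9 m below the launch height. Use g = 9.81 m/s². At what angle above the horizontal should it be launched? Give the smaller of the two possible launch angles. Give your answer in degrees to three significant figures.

2.03°

Trajectory: y = x tanθ − g x² (1 + tan²θ)/(2v₀²). With x = 255, y = −47.9, v₀ = 74.9, g = 9.81:
56.85 tan²θ − 255 tanθ + (8.953) = 0.
tanθ = [255 ± √(255² − 4 × 56.85 × (8.953))] / (2 × 56.85) = (255 ± 251.0) / 113.7, giving tanθ = 0.03539 or 4.450.
θ = 2.027° or 77.33°; the smaller is 2.027°.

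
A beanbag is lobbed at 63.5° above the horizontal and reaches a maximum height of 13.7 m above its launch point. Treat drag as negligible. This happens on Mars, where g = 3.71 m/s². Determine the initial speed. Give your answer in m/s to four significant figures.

At the peak v_y = 0, so v_y0 = √(2gH) = √(2 × 3.71 × 13.7) = 10.08 m/s.
v_y0 = v₀ sin θ ⇒ v₀ = 10.08 / sin 63.5° = 11.27 m/s.

11.27 m/s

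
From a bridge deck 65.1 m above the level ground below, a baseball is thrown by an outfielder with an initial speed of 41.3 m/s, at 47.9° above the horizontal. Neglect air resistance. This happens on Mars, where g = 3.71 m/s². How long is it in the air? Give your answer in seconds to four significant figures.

18.42 s

Resolve: vₓ = 41.30 cos 47.9° = 27.69 m/s and v_y0 = 41.30 sin 47.9° = 30.64 m/s.
Vertical motion (up positive, ground at y = 0): 1.855 t² − (30.64) t − 65.1 = 0, so t = (30.64 + √(30.64² + 2·3.71·65.1)) / 3.71 = (30.64 + 37.71) / 3.71 = 18.42 s.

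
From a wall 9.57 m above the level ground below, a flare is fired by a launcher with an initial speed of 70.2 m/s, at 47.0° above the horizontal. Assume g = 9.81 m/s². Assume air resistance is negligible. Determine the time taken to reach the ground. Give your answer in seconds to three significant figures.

Resolve: vₓ = 70.20 cos 47.0° = 47.88 m/s and v_y0 = 70.20 sin 47.0° = 51.34 m/s.
With up positive and y = 0 at the ground: y(t) = 9.57 + (51.34) t − 4.905 t². Setting y = 0 and taking the positive root: t = [51.34 + √(51.34² + 2·9.81·9.57)] / 9.81 = (51.34 + 53.14) / 9.81 = 10.65 s.

10.7 s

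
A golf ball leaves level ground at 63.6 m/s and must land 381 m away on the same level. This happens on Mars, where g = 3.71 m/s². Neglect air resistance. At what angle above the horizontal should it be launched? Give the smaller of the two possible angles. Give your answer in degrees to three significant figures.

Level-ground range R = v₀² sin(2θ)/g ⇒ sin(2θ) = gR/v₀² = 3.71 × 381 / 63.6² = 0.3494.
2θ = 20.45° or 180° − 20.45° = 159.5°, so θ = 10.23° or 79.77°.
The smaller angle is 10.23°.

10.2°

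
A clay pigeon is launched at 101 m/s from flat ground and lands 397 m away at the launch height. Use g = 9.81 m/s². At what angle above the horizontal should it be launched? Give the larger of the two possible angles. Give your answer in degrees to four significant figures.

78.78°

From R = (v₀²/g) sin 2θ: sin 2θ = 9.81 × 397 / 10201 = 0.3818.
2θ = 22.44° or 180° − 22.44° = 157.6°, so θ = 11.22° or 78.78°.
The larger angle is 78.78°.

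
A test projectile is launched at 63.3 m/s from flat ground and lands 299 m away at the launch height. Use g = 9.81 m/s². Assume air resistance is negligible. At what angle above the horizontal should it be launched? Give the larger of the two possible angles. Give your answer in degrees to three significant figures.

66.5°

Level-ground range R = v₀² sin(2θ)/g ⇒ sin(2θ) = gR/v₀² = 9.81 × 299 / 63.3² = 0.7320.
2θ = 47.06° or 180° − 47.06° = 132.9°, so θ = 23.53° or 66.47°.
The larger angle is 66.47°.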